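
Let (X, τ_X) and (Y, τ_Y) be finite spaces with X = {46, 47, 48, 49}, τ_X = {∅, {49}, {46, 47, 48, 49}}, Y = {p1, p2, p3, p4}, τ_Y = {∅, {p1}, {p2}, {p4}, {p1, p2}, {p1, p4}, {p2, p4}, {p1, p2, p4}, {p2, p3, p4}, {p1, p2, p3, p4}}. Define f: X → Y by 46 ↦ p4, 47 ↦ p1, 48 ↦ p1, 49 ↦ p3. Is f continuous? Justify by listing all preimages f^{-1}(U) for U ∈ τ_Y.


f is NOT continuous.

Compute f^{-1}(U) for each U ∈ τ_Y:
  U = ∅: f^{-1}(U) = ∅ ∈ τ_X ✓.
  U = {p1}: f^{-1}(U) = {47, 48} ∉ τ_X ✗.
  U = {p2}: f^{-1}(U) = ∅ ∈ τ_X ✓.
  U = {p4}: f^{-1}(U) = {46} ∉ τ_X ✗.
  U = {p1, p2}: f^{-1}(U) = {47, 48} ∉ τ_X ✗.
  U = {p1, p4}: f^{-1}(U) = {46, 47, 48} ∉ τ_X ✗.
  U = {p2, p4}: f^{-1}(U) = {46} ∉ τ_X ✗.
  U = {p1, p2, p4}: f^{-1}(U) = {46, 47, 48} ∉ τ_X ✗.
  U = {p2, p3, p4}: f^{-1}(U) = {46, 49} ∉ τ_X ✗.
  U = {p1, p2, p3, p4}: f^{-1}(U) = {46, 47, 48, 49} ∈ τ_X ✓.
Found U = {p1} with f^{-1}(U) = {47, 48} not in τ_X. Therefore f is NOT continuous.


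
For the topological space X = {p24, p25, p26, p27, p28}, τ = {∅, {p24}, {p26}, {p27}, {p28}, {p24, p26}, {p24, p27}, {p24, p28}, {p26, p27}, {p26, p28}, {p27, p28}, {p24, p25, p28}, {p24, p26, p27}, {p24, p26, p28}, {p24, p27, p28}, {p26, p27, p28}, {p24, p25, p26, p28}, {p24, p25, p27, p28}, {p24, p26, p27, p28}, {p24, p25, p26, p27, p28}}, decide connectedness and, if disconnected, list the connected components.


(X, τ) is disconnected; components = [{p26}, {p27}, {p24, p25, p28}].

Find clopen sets (U ∈ τ with X ∖ U ∈ τ):
  U = ∅, X ∖ U = {p24, p25, p26, p27, p28} — both open, so U is clopen.
  U = {p26}, X ∖ U = {p24, p25, p27, p28} — both open, so U is clopen.
  U = {p27}, X ∖ U = {p24, p25, p26, p28} — both open, so U is clopen.
  U = {p26, p27}, X ∖ U = {p24, p25, p28} — both open, so U is clopen.
  U = {p24, p25, p28}, X ∖ U = {p26, p27} — both open, so U is clopen.
  U = {p24, p25, p26, p28}, X ∖ U = {p27} — both open, so U is clopen.
  U = {p24, p25, p27, p28}, X ∖ U = {p26} — both open, so U is clopen.
  U = {p24, p25, p26, p27, p28}, X ∖ U = ∅ — both open, so U is clopen.
Nontrivial clopen(s) exist: e.g. {p24, p25, p26, p28}. So (X, τ) is disconnected.
Compute connected components by grouping points that agree on all clopens:
  component: {p26}
  component: {p27}
  component: {p24, p25, p28}


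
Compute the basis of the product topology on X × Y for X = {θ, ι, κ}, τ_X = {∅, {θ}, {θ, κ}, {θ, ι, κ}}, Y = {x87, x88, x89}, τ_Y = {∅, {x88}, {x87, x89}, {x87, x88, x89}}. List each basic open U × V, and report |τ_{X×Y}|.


Basis B = {∅ × ∅, {θ} × {x88}, {θ} × {x87, x89}, {θ, κ} × {x88}, {θ} × {x87, x88, x89}, {θ, ι, κ} × {x88}, {θ, κ} × {x87, x89}, {θ, κ} × {x87, x88, x89}, {θ, ι, κ} × {x87, x89}, {θ, ι, κ} × {x87, x88, x89}}; |τ_{X×Y}| = 16.

Enumerate products U × V with U ∈ τ_X, V ∈ τ_Y (deduplicated):
  ∅ × ∅ = {} (∅)
  {θ} × {x88} = {(θ,x88)}
  {θ} × {x87, x89} = {(θ,x87), (θ,x89)}
  {θ, κ} × {x88} = {(θ,x88), (κ,x88)}
  {θ} × {x87, x88, x89} = {(θ,x87), (θ,x88), (θ,x89)}
  {θ, ι, κ} × {x88} = {(θ,x88), (ι,x88), (κ,x88)}
  {θ, κ} × {x87, x89} = {(θ,x87), (θ,x89), (κ,x87), (κ,x89)}
  {θ, κ} × {x87, x88, x89} = {(θ,x87), (θ,x88), (θ,x89), (κ,x87), (κ,x88), (κ,x89)}
  {θ, ι, κ} × {x87, x89} = {(θ,x87), (θ,x89), (ι,x87), (ι,x89), (κ,x87), (κ,x89)}
  {θ, ι, κ} × {x87, x88, x89} = {(θ,x87), (θ,x88), (θ,x89), (ι,x87), (ι,x88), (ι,x89), (κ,x87), (κ,x88), (κ,x89)}
These 10 distinct sets form the basis B.
Close under arbitrary unions to get τ_{X×Y}; counting gives |τ_{X×Y}| = 16.


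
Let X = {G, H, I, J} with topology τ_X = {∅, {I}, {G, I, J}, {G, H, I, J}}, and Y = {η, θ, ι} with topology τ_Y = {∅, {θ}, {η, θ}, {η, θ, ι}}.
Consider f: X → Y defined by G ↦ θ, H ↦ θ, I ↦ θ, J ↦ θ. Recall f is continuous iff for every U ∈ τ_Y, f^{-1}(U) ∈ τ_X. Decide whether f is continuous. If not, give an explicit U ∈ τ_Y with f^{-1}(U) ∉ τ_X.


f IS continuous.

Compute f^{-1}(U) for each U ∈ τ_Y:
  U = ∅: f^{-1}(U) = ∅ ∈ τ_X ✓.
  U = {θ}: f^{-1}(U) = {G, H, I, J} ∈ τ_X ✓.
  U = {η, θ}: f^{-1}(U) = {G, H, I, J} ∈ τ_X ✓.
  U = {η, θ, ι}: f^{-1}(U) = {G, H, I, J} ∈ τ_X ✓.
Every preimage lies in τ_X, so f IS continuous.


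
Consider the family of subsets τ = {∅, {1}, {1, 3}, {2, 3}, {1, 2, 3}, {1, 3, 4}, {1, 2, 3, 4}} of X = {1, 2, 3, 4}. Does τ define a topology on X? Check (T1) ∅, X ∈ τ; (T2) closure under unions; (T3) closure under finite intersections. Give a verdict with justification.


τ is NOT a topology on X.

Axiom (T1): ∅ ∈ τ? Yes; X ∈ τ? Yes.
Axiom (T2/T3): check pairwise unions and intersections of members of τ.
Counterexample for (T3): {1, 3} ∩ {2, 3} = {3} ∉ τ. Therefore τ is NOT a topology.


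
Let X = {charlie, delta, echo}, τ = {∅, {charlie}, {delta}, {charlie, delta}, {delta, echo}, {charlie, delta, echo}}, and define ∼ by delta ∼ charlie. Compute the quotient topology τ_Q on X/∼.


X/∼ = {[charlie=delta], [echo]}; |τ_Q| = 3.

Equivalence classes: [charlie=delta], [echo].
Quotient map π: X → X/∼ sends charlie ↦ [charlie=delta], delta ↦ [charlie=delta], echo ↦ [echo].
For each subset V ⊆ X/∼, compute π^{-1}(V) ⊆ X and check whether π^{-1}(V) ∈ τ. V is open in τ_Q iff π^{-1}(V) ∈ τ.
  V = {}: π^{-1}(V) = ∅ ∈ τ ✓.
  V = {[charlie=delta]}: π^{-1}(V) = {charlie, delta} ∈ τ ✓.
  V = {[echo]}: π^{-1}(V) = {echo} ∉ τ ✗.
  V = {[charlie=delta], [echo]}: π^{-1}(V) = {charlie, delta, echo} ∈ τ ✓.
Open sets in the quotient: τ_Q = {{}, {[charlie=delta]}, {[charlie=delta], [echo]}} (3 elements).


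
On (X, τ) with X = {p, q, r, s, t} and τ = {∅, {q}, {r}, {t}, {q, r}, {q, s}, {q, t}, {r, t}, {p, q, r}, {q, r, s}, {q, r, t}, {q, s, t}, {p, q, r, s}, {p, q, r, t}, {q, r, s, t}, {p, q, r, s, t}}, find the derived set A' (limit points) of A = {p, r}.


A' = {p}

For each x ∈ X, list the open sets U ∈ τ with x ∈ U, then check whether U ∩ (A ∖ {x}) ≠ ∅ for every such U.
  x = p: opens ∋ x are {p, q, r}, {p, q, r, s}, {p, q, r, t}, {p, q, r, s, t}; each meets A ∖ {p}, so x IS a limit point.
  x = q: open {q} ∋ x has {q} ∩ (A ∖ {q}) = ∅, so x is NOT a limit point.
  x = r: open {r} ∋ x has {r} ∩ (A ∖ {r}) = ∅, so x is NOT a limit point.
  x = s: open {q, s} ∋ x has {q, s} ∩ (A ∖ {s}) = ∅, so x is NOT a limit point.
  x = t: open {t} ∋ x has {t} ∩ (A ∖ {t}) = ∅, so x is NOT a limit point.
Collecting: A' = {p}.


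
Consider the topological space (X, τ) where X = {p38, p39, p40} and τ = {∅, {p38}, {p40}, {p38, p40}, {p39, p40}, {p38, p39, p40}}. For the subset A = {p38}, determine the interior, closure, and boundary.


int(A) = {p38}, cl(A) = {p38}, ∂A = ∅.

Closed sets in (X, τ) are complements of opens:
  closed(X, τ) = {∅, {p38}, {p39}, {p38, p39}, {p39, p40}, {p38, p39, p40}}.
int(A) = ⋃ {U ∈ τ : U ⊆ A}. Opens contained in A: ∅, {p38}.
Taking the union of these: int(A) = {p38}.
cl(A) = ⋂ {C closed : A ⊆ C}. Closed sets containing A: {p38}, {p38, p39}, {p38, p39, p40}.
Intersecting these: cl(A) = {p38}.
∂A = cl(A) ∖ int(A) = {p38} ∖ {p38} = ∅.


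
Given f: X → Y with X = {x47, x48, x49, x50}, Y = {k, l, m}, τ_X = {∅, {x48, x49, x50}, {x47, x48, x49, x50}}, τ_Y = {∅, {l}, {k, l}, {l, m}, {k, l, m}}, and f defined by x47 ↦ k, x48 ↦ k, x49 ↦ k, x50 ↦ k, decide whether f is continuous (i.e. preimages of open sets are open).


f IS continuous.

Compute f^{-1}(U) for each U ∈ τ_Y:
  U = ∅: f^{-1}(U) = ∅ ∈ τ_X ✓.
  U = {l}: f^{-1}(U) = ∅ ∈ τ_X ✓.
  U = {k, l}: f^{-1}(U) = {x47, x48, x49, x50} ∈ τ_X ✓.
  U = {l, m}: f^{-1}(U) = ∅ ∈ τ_X ✓.
  U = {k, l, m}: f^{-1}(U) = {x47, x48, x49, x50} ∈ τ_X ✓.
Every preimage lies in τ_X, so f IS continuous.


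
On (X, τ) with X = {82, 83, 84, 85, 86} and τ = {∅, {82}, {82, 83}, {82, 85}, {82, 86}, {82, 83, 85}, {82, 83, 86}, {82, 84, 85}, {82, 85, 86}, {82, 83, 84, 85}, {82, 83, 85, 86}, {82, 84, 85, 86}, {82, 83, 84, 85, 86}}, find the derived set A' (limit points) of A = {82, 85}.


A' = {83, 84, 85, 86}

For each x ∈ X, list the open sets U ∈ τ with x ∈ U, then check whether U ∩ (A ∖ {x}) ≠ ∅ for every such U.
  x = 82: open {82} ∋ x has {82} ∩ (A ∖ {82}) = ∅, so x is NOT a limit point.
  x = 83: opens ∋ x are {82, 83}, {82, 83, 85}, {82, 83, 86}, {82, 83, 84, 85}, {82, 83, 85, 86}, {82, 83, 84, 85, 86}; each meets A ∖ {83}, so x IS a limit point.
  x = 84: opens ∋ x are {82, 84, 85}, {82, 83, 84, 85}, {82, 84, 85, 86}, {82, 83, 84, 85, 86}; each meets A ∖ {84}, so x IS a limit point.
  x = 85: opens ∋ x are {82, 85}, {82, 83, 85}, {82, 84, 85}, {82, 85, 86}, {82, 83, 84, 85}, {82, 83, 85, 86}, {82, 84, 85, 86}, {82, 83, 84, 85, 86}; each meets A ∖ {85}, so x IS a limit point.
  x = 86: opens ∋ x are {82, 86}, {82, 83, 86}, {82, 85, 86}, {82, 83, 85, 86}, {82, 84, 85, 86}, {82, 83, 84, 85, 86}; each meets A ∖ {86}, so x IS a limit point.
Collecting: A' = {83, 84, 85, 86}.


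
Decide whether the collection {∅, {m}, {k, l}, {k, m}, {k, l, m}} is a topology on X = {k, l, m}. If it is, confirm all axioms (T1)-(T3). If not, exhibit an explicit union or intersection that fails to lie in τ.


τ is NOT a topology on X.

Axiom (T1): ∅ ∈ τ? Yes; X ∈ τ? Yes.
Axiom (T2/T3): check pairwise unions and intersections of members of τ.
Counterexample for (T3): {k, l} ∩ {k, m} = {k} ∉ τ. Therefore τ is NOT a topology.


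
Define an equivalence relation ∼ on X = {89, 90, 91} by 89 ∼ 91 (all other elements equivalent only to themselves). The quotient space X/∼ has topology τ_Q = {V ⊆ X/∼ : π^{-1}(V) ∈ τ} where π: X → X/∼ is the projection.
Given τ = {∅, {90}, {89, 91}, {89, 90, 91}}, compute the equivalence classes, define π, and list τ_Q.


X/∼ = {[89=91], [90]}; |τ_Q| = 4.

Equivalence classes: [89=91], [90].
Quotient map π: X → X/∼ sends 89 ↦ [89=91], 90 ↦ [90], 91 ↦ [89=91].
For each subset V ⊆ X/∼, compute π^{-1}(V) ⊆ X and check whether π^{-1}(V) ∈ τ. V is open in τ_Q iff π^{-1}(V) ∈ τ.
  V = {}: π^{-1}(V) = ∅ ∈ τ ✓.
  V = {[89=91]}: π^{-1}(V) = {89, 91} ∈ τ ✓.
  V = {[90]}: π^{-1}(V) = {90} ∈ τ ✓.
  V = {[89=91], [90]}: π^{-1}(V) = {89, 90, 91} ∈ τ ✓.
Open sets in the quotient: τ_Q = {{}, {[89=91]}, {[90]}, {[89=91], [90]}} (4 elements).


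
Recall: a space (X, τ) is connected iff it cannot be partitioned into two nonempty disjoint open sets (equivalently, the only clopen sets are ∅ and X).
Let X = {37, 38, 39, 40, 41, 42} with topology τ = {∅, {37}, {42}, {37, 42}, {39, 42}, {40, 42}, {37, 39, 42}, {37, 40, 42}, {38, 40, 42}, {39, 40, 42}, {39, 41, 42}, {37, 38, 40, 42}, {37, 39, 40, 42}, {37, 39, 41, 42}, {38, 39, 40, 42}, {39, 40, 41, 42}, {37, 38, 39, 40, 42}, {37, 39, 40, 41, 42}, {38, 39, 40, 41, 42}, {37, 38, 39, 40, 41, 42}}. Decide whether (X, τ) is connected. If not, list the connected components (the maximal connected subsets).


(X, τ) is disconnected; components = [{37}, {38, 39, 40, 41, 42}].

Find clopen sets (U ∈ τ with X ∖ U ∈ τ):
  U = ∅, X ∖ U = {37, 38, 39, 40, 41, 42} — both open, so U is clopen.
  U = {37}, X ∖ U = {38, 39, 40, 41, 42} — both open, so U is clopen.
  U = {38, 39, 40, 41, 42}, X ∖ U = {37} — both open, so U is clopen.
  U = {37, 38, 39, 40, 41, 42}, X ∖ U = ∅ — both open, so U is clopen.
Nontrivial clopen(s) exist: e.g. {38, 39, 40, 41, 42}. So (X, τ) is disconnected.
Compute connected components by grouping points that agree on all clopens:
  component: {37}
  component: {38, 39, 40, 41, 42}


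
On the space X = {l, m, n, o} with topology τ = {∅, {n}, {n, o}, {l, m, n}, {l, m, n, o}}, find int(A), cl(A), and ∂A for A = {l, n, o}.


int(A) = {n, o}, cl(A) = {l, m, n, o}, ∂A = {l, m}.

Closed sets in (X, τ) are complements of opens:
  closed(X, τ) = {∅, {o}, {l, m}, {l, m, o}, {l, m, n, o}}.
int(A) = ⋃ {U ∈ τ : U ⊆ A}. Opens contained in A: ∅, {n}, {n, o}.
Taking the union of these: int(A) = {n, o}.
cl(A) = ⋂ {C closed : A ⊆ C}. Closed sets containing A: {l, m, n, o}.
Intersecting these: cl(A) = {l, m, n, o}.
∂A = cl(A) ∖ int(A) = {l, m, n, o} ∖ {n, o} = {l, m}.


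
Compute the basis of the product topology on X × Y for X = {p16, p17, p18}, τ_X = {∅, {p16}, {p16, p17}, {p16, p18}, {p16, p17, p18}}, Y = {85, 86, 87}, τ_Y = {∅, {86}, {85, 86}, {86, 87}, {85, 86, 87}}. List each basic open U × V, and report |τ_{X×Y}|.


Basis B = {∅ × ∅, {p16} × {86}, {p16} × {85, 86}, {p16} × {86, 87}, {p16, p17} × {86}, {p16, p18} × {86}, {p16} × {85, 86, 87}, {p16, p17, p18} × {86}, {p16, p17} × {85, 86}, {p16, p18} × {85, 86}, {p16, p17} × {86, 87}, {p16, p18} × {86, 87}, {p16, p17} × {85, 86, 87}, {p16, p18} × {85, 86, 87}, {p16, p17, p18} × {85, 86}, {p16, p17, p18} × {86, 87}, {p16, p17, p18} × {85, 86, 87}}; |τ_{X×Y}| = 48.

Enumerate products U × V with U ∈ τ_X, V ∈ τ_Y (deduplicated):
  ∅ × ∅ = {} (∅)
  {p16} × {86} = {(p16,86)}
  {p16} × {85, 86} = {(p16,85), (p16,86)}
  {p16} × {86, 87} = {(p16,86), (p16,87)}
  {p16, p17} × {86} = {(p16,86), (p17,86)}
  {p16, p18} × {86} = {(p16,86), (p18,86)}
  {p16} × {85, 86, 87} = {(p16,85), (p16,86), (p16,87)}
  {p16, p17, p18} × {86} = {(p16,86), (p17,86), (p18,86)}
  {p16, p17} × {85, 86} = {(p16,85), (p16,86), (p17,85), (p17,86)}
  {p16, p18} × {85, 86} = {(p16,85), (p16,86), (p18,85), (p18,86)}
  {p16, p17} × {86, 87} = {(p16,86), (p16,87), (p17,86), (p17,87)}
  {p16, p18} × {86, 87} = {(p16,86), (p16,87), (p18,86), (p18,87)}
  {p16, p17} × {85, 86, 87} = {(p16,85), (p16,86), (p16,87), (p17,85), (p17,86), (p17,87)}
  {p16, p18} × {85, 86, 87} = {(p16,85), (p16,86), (p16,87), (p18,85), (p18,86), (p18,87)}
  {p16, p17, p18} × {85, 86} = {(p16,85), (p16,86), (p17,85), (p17,86), (p18,85), (p18,86)}
  {p16, p17, p18} × {86, 87} = {(p16,86), (p16,87), (p17,86), (p17,87), (p18,86), (p18,87)}
  {p16, p17, p18} × {85, 86, 87} = {(p16,85), (p16,86), (p16,87), (p17,85), (p17,86), (p17,87), (p18,85), (p18,86), (p18,87)}
These 17 distinct sets form the basis B.
Close under arbitrary unions to get τ_{X×Y}; counting gives |τ_{X×Y}| = 48.


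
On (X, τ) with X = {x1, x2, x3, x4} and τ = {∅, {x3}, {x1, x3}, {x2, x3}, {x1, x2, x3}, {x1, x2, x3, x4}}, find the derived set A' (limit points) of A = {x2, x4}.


A' = {x4}

For each x ∈ X, list the open sets U ∈ τ with x ∈ U, then check whether U ∩ (A ∖ {x}) ≠ ∅ for every such U.
  x = x1: open {x1, x3} ∋ x has {x1, x3} ∩ (A ∖ {x1}) = ∅, so x is NOT a limit point.
  x = x2: open {x2, x3} ∋ x has {x2, x3} ∩ (A ∖ {x2}) = ∅, so x is NOT a limit point.
  x = x3: open {x3} ∋ x has {x3} ∩ (A ∖ {x3}) = ∅, so x is NOT a limit point.
  x = x4: opens ∋ x are {x1, x2, x3, x4}; each meets A ∖ {x4}, so x IS a limit point.
Collecting: A' = {x4}.


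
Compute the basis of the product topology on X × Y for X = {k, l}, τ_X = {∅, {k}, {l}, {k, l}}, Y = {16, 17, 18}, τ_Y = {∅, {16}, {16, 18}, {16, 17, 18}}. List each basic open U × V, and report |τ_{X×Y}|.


Basis B = {∅ × ∅, {k} × {16}, {l} × {16}, {k} × {16, 18}, {k, l} × {16}, {l} × {16, 18}, {k} × {16, 17, 18}, {l} × {16, 17, 18}, {k, l} × {16, 18}, {k, l} × {16, 17, 18}}; |τ_{X×Y}| = 16.

Enumerate products U × V with U ∈ τ_X, V ∈ τ_Y (deduplicated):
  ∅ × ∅ = {} (∅)
  {k} × {16} = {(k,16)}
  {l} × {16} = {(l,16)}
  {k} × {16, 18} = {(k,16), (k,18)}
  {k, l} × {16} = {(k,16), (l,16)}
  {l} × {16, 18} = {(l,16), (l,18)}
  {k} × {16, 17, 18} = {(k,16), (k,17), (k,18)}
  {l} × {16, 17, 18} = {(l,16), (l,17), (l,18)}
  {k, l} × {16, 18} = {(k,16), (k,18), (l,16), (l,18)}
  {k, l} × {16, 17, 18} = {(k,16), (k,17), (k,18), (l,16), (l,17), (l,18)}
These 10 distinct sets form the basis B.
Close under arbitrary unions to get τ_{X×Y}; counting gives |τ_{X×Y}| = 16.


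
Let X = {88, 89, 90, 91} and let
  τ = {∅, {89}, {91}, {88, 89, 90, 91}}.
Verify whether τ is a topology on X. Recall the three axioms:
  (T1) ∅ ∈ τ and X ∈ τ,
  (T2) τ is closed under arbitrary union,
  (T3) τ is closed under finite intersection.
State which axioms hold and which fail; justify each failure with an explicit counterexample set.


τ is NOT a topology on X.

Axiom (T1): ∅ ∈ τ? Yes; X ∈ τ? Yes.
Axiom (T2/T3): check pairwise unions and intersections of members of τ.
Counterexample for (T2): {89} ∪ {91} = {89, 91} ∉ τ. Therefore τ is NOT a topology.


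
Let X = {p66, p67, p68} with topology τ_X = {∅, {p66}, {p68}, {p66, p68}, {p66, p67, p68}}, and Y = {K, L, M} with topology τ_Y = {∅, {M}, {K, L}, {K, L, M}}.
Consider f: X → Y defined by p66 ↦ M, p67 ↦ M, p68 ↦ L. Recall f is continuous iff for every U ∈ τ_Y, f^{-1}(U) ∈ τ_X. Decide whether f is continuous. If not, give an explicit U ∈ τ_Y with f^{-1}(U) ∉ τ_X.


f is NOT continuous.

Compute f^{-1}(U) for each U ∈ τ_Y:
  U = ∅: f^{-1}(U) = ∅ ∈ τ_X ✓.
  U = {M}: f^{-1}(U) = {p66, p67} ∉ τ_X ✗.
  U = {K, L}: f^{-1}(U) = {p68} ∈ τ_X ✓.
  U = {K, L, M}: f^{-1}(U) = {p66, p67, p68} ∈ τ_X ✓.
Found U = {M} with f^{-1}(U) = {p66, p67} not in τ_X. Therefore f is NOT continuous.


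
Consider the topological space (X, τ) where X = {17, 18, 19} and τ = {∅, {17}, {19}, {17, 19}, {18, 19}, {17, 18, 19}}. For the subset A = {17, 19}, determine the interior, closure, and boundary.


int(A) = {17, 19}, cl(A) = {17, 18, 19}, ∂A = {18}.

Closed sets in (X, τ) are complements of opens:
  closed(X, τ) = {∅, {17}, {18}, {17, 18}, {18, 19}, {17, 18, 19}}.
int(A) = ⋃ {U ∈ τ : U ⊆ A}. Opens contained in A: ∅, {17}, {19}, {17, 19}.
Taking the union of these: int(A) = {17, 19}.
cl(A) = ⋂ {C closed : A ⊆ C}. Closed sets containing A: {17, 18, 19}.
Intersecting these: cl(A) = {17, 18, 19}.
∂A = cl(A) ∖ int(A) = {17, 18, 19} ∖ {17, 19} = {18}.


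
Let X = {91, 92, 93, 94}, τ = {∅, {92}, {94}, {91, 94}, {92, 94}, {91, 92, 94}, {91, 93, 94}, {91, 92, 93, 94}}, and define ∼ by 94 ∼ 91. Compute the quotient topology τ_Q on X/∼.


X/∼ = {[91=94], [92], [93]}; |τ_Q| = 6.

Equivalence classes: [91=94], [92], [93].
Quotient map π: X → X/∼ sends 91 ↦ [91=94], 92 ↦ [92], 93 ↦ [93], 94 ↦ [91=94].
For each subset V ⊆ X/∼, compute π^{-1}(V) ⊆ X and check whether π^{-1}(V) ∈ τ. V is open in τ_Q iff π^{-1}(V) ∈ τ.
  V = {}: π^{-1}(V) = ∅ ∈ τ ✓.
  V = {[91=94]}: π^{-1}(V) = {91, 94} ∈ τ ✓.
  V = {[92]}: π^{-1}(V) = {92} ∈ τ ✓.
  V = {[91=94], [92]}: π^{-1}(V) = {91, 92, 94} ∈ τ ✓.
  V = {[93]}: π^{-1}(V) = {93} ∉ τ ✗.
  V = {[91=94], [93]}: π^{-1}(V) = {91, 93, 94} ∈ τ ✓.
  V = {[92], [93]}: π^{-1}(V) = {92, 93} ∉ τ ✗.
  V = {[91=94], [92], [93]}: π^{-1}(V) = {91, 92, 93, 94} ∈ τ ✓.
Open sets in the quotient: τ_Q = {{}, {[91=94]}, {[92]}, {[91=94], [92]}, {[91=94], [93]}, {[91=94], [92], [93]}} (6 elements).


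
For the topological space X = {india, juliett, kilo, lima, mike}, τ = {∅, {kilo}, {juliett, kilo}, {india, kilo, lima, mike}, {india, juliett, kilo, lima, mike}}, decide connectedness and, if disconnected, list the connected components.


(X, τ) is connected.

Find clopen sets (U ∈ τ with X ∖ U ∈ τ):
  U = ∅, X ∖ U = {india, juliett, kilo, lima, mike} — both open, so U is clopen.
  U = {india, juliett, kilo, lima, mike}, X ∖ U = ∅ — both open, so U is clopen.
Only trivial clopens (∅ and X) exist, so (X, τ) is connected.
Compute connected components by grouping points that agree on all clopens:
  component: {india, juliett, kilo, lima, mike}


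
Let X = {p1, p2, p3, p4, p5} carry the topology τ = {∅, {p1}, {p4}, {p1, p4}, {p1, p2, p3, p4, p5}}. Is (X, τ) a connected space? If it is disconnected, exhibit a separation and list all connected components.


(X, τ) is connected.

Find clopen sets (U ∈ τ with X ∖ U ∈ τ):
  U = ∅, X ∖ U = {p1, p2, p3, p4, p5} — both open, so U is clopen.
  U = {p1, p2, p3, p4, p5}, X ∖ U = ∅ — both open, so U is clopen.
Only trivial clopens (∅ and X) exist, so (X, τ) is connected.
Compute connected components by grouping points that agree on all clopens:
  component: {p1, p2, p3, p4, p5}


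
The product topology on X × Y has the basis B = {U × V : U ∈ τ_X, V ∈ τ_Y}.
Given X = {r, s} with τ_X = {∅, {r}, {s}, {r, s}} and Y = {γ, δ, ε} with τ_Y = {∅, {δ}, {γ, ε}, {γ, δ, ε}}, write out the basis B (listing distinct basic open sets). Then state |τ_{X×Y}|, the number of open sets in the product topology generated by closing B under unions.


Basis B = {∅ × ∅, {r} × {δ}, {s} × {δ}, {r} × {γ, ε}, {r, s} × {δ}, {s} × {γ, ε}, {r} × {γ, δ, ε}, {s} × {γ, δ, ε}, {r, s} × {γ, ε}, {r, s} × {γ, δ, ε}}; |τ_{X×Y}| = 16.

Enumerate products U × V with U ∈ τ_X, V ∈ τ_Y (deduplicated):
  ∅ × ∅ = {} (∅)
  {r} × {δ} = {(r,δ)}
  {s} × {δ} = {(s,δ)}
  {r} × {γ, ε} = {(r,γ), (r,ε)}
  {r, s} × {δ} = {(r,δ), (s,δ)}
  {s} × {γ, ε} = {(s,γ), (s,ε)}
  {r} × {γ, δ, ε} = {(r,γ), (r,δ), (r,ε)}
  {s} × {γ, δ, ε} = {(s,γ), (s,δ), (s,ε)}
  {r, s} × {γ, ε} = {(r,γ), (r,ε), (s,γ), (s,ε)}
  {r, s} × {γ, δ, ε} = {(r,γ), (r,δ), (r,ε), (s,γ), (s,δ), (s,ε)}
These 10 distinct sets form the basis B.
Close under arbitrary unions to get τ_{X×Y}; counting gives |τ_{X×Y}| = 16.


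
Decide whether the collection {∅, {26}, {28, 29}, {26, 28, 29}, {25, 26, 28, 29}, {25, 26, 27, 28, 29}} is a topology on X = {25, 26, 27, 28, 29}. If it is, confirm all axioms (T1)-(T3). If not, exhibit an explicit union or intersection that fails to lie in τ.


τ IS a topology on X.

Axiom (T1): ∅ ∈ τ? Yes; X ∈ τ? Yes.
Axiom (T2/T3): check pairwise unions and intersections of members of τ.
All pairwise intersections and unions checked — each lies in τ. Therefore τ satisfies (T1), (T2), (T3): it IS a topology on X.


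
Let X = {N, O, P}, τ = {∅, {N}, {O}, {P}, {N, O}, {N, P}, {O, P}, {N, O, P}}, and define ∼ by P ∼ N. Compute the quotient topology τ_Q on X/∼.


X/∼ = {[N=P], [O]}; |τ_Q| = 4.

Equivalence classes: [N=P], [O].
Quotient map π: X → X/∼ sends N ↦ [N=P], O ↦ [O], P ↦ [N=P].
For each subset V ⊆ X/∼, compute π^{-1}(V) ⊆ X and check whether π^{-1}(V) ∈ τ. V is open in τ_Q iff π^{-1}(V) ∈ τ.
  V = {}: π^{-1}(V) = ∅ ∈ τ ✓.
  V = {[N=P]}: π^{-1}(V) = {N, P} ∈ τ ✓.
  V = {[O]}: π^{-1}(V) = {O} ∈ τ ✓.
  V = {[N=P], [O]}: π^{-1}(V) = {N, O, P} ∈ τ ✓.
Open sets in the quotient: τ_Q = {{}, {[N=P]}, {[O]}, {[N=P], [O]}} (4 elements).


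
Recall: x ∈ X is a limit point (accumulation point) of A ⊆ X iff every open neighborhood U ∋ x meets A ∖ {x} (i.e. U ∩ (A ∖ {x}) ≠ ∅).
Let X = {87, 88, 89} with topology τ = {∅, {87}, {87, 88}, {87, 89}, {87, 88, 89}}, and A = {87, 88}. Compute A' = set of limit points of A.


A' = {88, 89}

For each x ∈ X, list the open sets U ∈ τ with x ∈ U, then check whether U ∩ (A ∖ {x}) ≠ ∅ for every such U.
  x = 87: open {87} ∋ x has {87} ∩ (A ∖ {87}) = ∅, so x is NOT a limit point.
  x = 88: opens ∋ x are {87, 88}, {87, 88, 89}; each meets A ∖ {88}, so x IS a limit point.
  x = 89: opens ∋ x are {87, 89}, {87, 88, 89}; each meets A ∖ {89}, so x IS a limit point.
Collecting: A' = {88, 89}.


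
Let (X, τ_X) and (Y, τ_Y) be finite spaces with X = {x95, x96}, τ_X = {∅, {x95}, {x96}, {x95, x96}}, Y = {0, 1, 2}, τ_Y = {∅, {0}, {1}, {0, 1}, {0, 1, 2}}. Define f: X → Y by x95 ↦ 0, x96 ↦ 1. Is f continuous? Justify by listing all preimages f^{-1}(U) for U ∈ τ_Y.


f IS continuous.

Compute f^{-1}(U) for each U ∈ τ_Y:
  U = ∅: f^{-1}(U) = ∅ ∈ τ_X ✓.
  U = {0}: f^{-1}(U) = {x95} ∈ τ_X ✓.
  U = {1}: f^{-1}(U) = {x96} ∈ τ_X ✓.
  U = {0, 1}: f^{-1}(U) = {x95, x96} ∈ τ_X ✓.
  U = {0, 1, 2}: f^{-1}(U) = {x95, x96} ∈ τ_X ✓.
Every preimage lies in τ_X, so f IS continuous.


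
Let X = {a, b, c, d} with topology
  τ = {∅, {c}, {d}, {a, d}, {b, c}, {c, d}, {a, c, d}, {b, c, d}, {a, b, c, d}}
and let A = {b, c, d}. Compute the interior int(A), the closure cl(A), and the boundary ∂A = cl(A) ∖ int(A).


int(A) = {b, c, d}, cl(A) = {a, b, c, d}, ∂A = {a}.

Closed sets in (X, τ) are complements of opens:
  closed(X, τ) = {∅, {a}, {b}, {a, b}, {a, d}, {b, c}, {a, b, c}, {a, b, d}, {a, b, c, d}}.
int(A) = ⋃ {U ∈ τ : U ⊆ A}. Opens contained in A: ∅, {c}, {d}, {b, c}, {c, d}, {b, c, d}.
Taking the union of these: int(A) = {b, c, d}.
cl(A) = ⋂ {C closed : A ⊆ C}. Closed sets containing A: {a, b, c, d}.
Intersecting these: cl(A) = {a, b, c, d}.
∂A = cl(A) ∖ int(A) = {a, b, c, d} ∖ {b, c, d} = {a}.


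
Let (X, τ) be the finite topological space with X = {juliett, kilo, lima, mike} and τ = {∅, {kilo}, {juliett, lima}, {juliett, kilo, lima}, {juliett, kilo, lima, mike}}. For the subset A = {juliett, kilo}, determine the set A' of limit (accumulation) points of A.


A' = {lima, mike}

For each x ∈ X, list the open sets U ∈ τ with x ∈ U, then check whether U ∩ (A ∖ {x}) ≠ ∅ for every such U.
  x = juliett: open {juliett, lima} ∋ x has {juliett, lima} ∩ (A ∖ {juliett}) = ∅, so x is NOT a limit point.
  x = kilo: open {kilo} ∋ x has {kilo} ∩ (A ∖ {kilo}) = ∅, so x is NOT a limit point.
  x = lima: opens ∋ x are {juliett, lima}, {juliett, kilo, lima}, {juliett, kilo, lima, mike}; each meets A ∖ {lima}, so x IS a limit point.
  x = mike: opens ∋ x are {juliett, kilo, lima, mike}; each meets A ∖ {mike}, so x IS a limit point.
Collecting: A' = {lima, mike}.


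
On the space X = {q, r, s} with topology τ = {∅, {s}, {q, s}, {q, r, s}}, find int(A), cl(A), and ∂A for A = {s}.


int(A) = {s}, cl(A) = {q, r, s}, ∂A = {q, r}.

Closed sets in (X, τ) are complements of opens:
  closed(X, τ) = {∅, {r}, {q, r}, {q, r, s}}.
int(A) = ⋃ {U ∈ τ : U ⊆ A}. Opens contained in A: ∅, {s}.
Taking the union of these: int(A) = {s}.
cl(A) = ⋂ {C closed : A ⊆ C}. Closed sets containing A: {q, r, s}.
Intersecting these: cl(A) = {q, r, s}.
∂A = cl(A) ∖ int(A) = {q, r, s} ∖ {s} = {q, r}.


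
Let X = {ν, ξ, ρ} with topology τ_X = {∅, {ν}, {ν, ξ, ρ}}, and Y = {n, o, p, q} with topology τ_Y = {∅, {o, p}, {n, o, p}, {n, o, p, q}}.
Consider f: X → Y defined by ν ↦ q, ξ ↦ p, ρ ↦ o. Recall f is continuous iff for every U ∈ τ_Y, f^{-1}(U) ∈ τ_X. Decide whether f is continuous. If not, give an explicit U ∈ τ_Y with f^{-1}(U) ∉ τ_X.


f is NOT continuous.

Compute f^{-1}(U) for each U ∈ τ_Y:
  U = ∅: f^{-1}(U) = ∅ ∈ τ_X ✓.
  U = {o, p}: f^{-1}(U) = {ξ, ρ} ∉ τ_X ✗.
  U = {n, o, p}: f^{-1}(U) = {ξ, ρ} ∉ τ_X ✗.
  U = {n, o, p, q}: f^{-1}(U) = {ν, ξ, ρ} ∈ τ_X ✓.
Found U = {o, p} with f^{-1}(U) = {ξ, ρ} not in τ_X. Therefore f is NOT continuous.


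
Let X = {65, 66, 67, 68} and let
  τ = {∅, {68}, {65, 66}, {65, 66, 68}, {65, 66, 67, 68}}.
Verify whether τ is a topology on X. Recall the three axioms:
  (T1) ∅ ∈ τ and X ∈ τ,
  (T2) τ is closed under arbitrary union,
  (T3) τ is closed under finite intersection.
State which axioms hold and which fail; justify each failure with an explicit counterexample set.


τ IS a topology on X.

Axiom (T1): ∅ ∈ τ? Yes; X ∈ τ? Yes.
Axiom (T2/T3): check pairwise unions and intersections of members of τ.
All pairwise intersections and unions checked — each lies in τ. Therefore τ satisfies (T1), (T2), (T3): it IS a topology on X.


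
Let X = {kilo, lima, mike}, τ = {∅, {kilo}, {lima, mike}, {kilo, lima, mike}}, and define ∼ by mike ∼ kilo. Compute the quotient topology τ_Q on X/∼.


X/∼ = {[kilo=mike], [lima]}; |τ_Q| = 2.

Equivalence classes: [kilo=mike], [lima].
Quotient map π: X → X/∼ sends kilo ↦ [kilo=mike], lima ↦ [lima], mike ↦ [kilo=mike].
For each subset V ⊆ X/∼, compute π^{-1}(V) ⊆ X and check whether π^{-1}(V) ∈ τ. V is open in τ_Q iff π^{-1}(V) ∈ τ.
  V = {}: π^{-1}(V) = ∅ ∈ τ ✓.
  V = {[kilo=mike]}: π^{-1}(V) = {kilo, mike} ∉ τ ✗.
  V = {[lima]}: π^{-1}(V) = {lima} ∉ τ ✗.
  V = {[kilo=mike], [lima]}: π^{-1}(V) = {kilo, lima, mike} ∈ τ ✓.
Open sets in the quotient: τ_Q = {{}, {[kilo=mike], [lima]}} (2 elements).


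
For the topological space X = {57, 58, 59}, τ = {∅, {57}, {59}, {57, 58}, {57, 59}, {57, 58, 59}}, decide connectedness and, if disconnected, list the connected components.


(X, τ) is disconnected; components = [{59}, {57, 58}].

Find clopen sets (U ∈ τ with X ∖ U ∈ τ):
  U = ∅, X ∖ U = {57, 58, 59} — both open, so U is clopen.
  U = {59}, X ∖ U = {57, 58} — both open, so U is clopen.
  U = {57, 58}, X ∖ U = {59} — both open, so U is clopen.
  U = {57, 58, 59}, X ∖ U = ∅ — both open, so U is clopen.
Nontrivial clopen(s) exist: e.g. {59}. So (X, τ) is disconnected.
Compute connected components by grouping points that agree on all clopens:
  component: {59}
  component: {57, 58}


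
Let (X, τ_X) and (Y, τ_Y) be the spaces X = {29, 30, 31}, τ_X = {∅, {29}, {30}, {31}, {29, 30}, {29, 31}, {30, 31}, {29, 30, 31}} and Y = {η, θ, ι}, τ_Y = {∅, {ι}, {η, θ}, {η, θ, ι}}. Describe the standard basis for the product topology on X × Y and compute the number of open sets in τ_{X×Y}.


Basis B = {∅ × ∅, {29} × {ι}, {30} × {ι}, {31} × {ι}, {29} × {η, θ}, {29, 30} × {ι}, {29, 31} × {ι}, {30} × {η, θ}, {30, 31} × {ι}, {31} × {η, θ}, {29} × {η, θ, ι}, {29, 30, 31} × {ι}, {30} × {η, θ, ι}, {31} × {η, θ, ι}, {29, 30} × {η, θ}, {29, 31} × {η, θ}, {30, 31} × {η, θ}, {29, 30} × {η, θ, ι}, {29, 31} × {η, θ, ι}, {29, 30, 31} × {η, θ}, {30, 31} × {η, θ, ι}, {29, 30, 31} × {η, θ, ι}}; |τ_{X×Y}| = 64.

Enumerate products U × V with U ∈ τ_X, V ∈ τ_Y (deduplicated):
  ∅ × ∅ = {} (∅)
  {29} × {ι} = {(29,ι)}
  {30} × {ι} = {(30,ι)}
  {31} × {ι} = {(31,ι)}
  {29} × {η, θ} = {(29,η), (29,θ)}
  {29, 30} × {ι} = {(29,ι), (30,ι)}
  {29, 31} × {ι} = {(29,ι), (31,ι)}
  {30} × {η, θ} = {(30,η), (30,θ)}
  {30, 31} × {ι} = {(30,ι), (31,ι)}
  {31} × {η, θ} = {(31,η), (31,θ)}
  {29} × {η, θ, ι} = {(29,η), (29,θ), (29,ι)}
  {29, 30, 31} × {ι} = {(29,ι), (30,ι), (31,ι)}
  {30} × {η, θ, ι} = {(30,η), (30,θ), (30,ι)}
  {31} × {η, θ, ι} = {(31,η), (31,θ), (31,ι)}
  {29, 30} × {η, θ} = {(29,η), (29,θ), (30,η), (30,θ)}
  {29, 31} × {η, θ} = {(29,η), (29,θ), (31,η), (31,θ)}
  {30, 31} × {η, θ} = {(30,η), (30,θ), (31,η), (31,θ)}
  {29, 30} × {η, θ, ι} = {(29,η), (29,θ), (29,ι), (30,η), (30,θ), (30,ι)}
  {29, 31} × {η, θ, ι} = {(29,η), (29,θ), (29,ι), (31,η), (31,θ), (31,ι)}
  {29, 30, 31} × {η, θ} = {(29,η), (29,θ), (30,η), (30,θ), (31,η), (31,θ)}
  {30, 31} × {η, θ, ι} = {(30,η), (30,θ), (30,ι), (31,η), (31,θ), (31,ι)}
  {29, 30, 31} × {η, θ, ι} = {(29,η), (29,θ), (29,ι), (30,η), (30,θ), (30,ι), (31,η), (31,θ), (31,ι)}
These 22 distinct sets form the basis B.
Close under arbitrary unions to get τ_{X×Y}; counting gives |τ_{X×Y}| = 64.


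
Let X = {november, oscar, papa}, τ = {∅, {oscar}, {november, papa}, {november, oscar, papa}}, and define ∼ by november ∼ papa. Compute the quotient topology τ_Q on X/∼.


X/∼ = {[november=papa], [oscar]}; |τ_Q| = 4.

Equivalence classes: [november=papa], [oscar].
Quotient map π: X → X/∼ sends november ↦ [november=papa], oscar ↦ [oscar], papa ↦ [november=papa].
For each subset V ⊆ X/∼, compute π^{-1}(V) ⊆ X and check whether π^{-1}(V) ∈ τ. V is open in τ_Q iff π^{-1}(V) ∈ τ.
  V = {}: π^{-1}(V) = ∅ ∈ τ ✓.
  V = {[november=papa]}: π^{-1}(V) = {november, papa} ∈ τ ✓.
  V = {[oscar]}: π^{-1}(V) = {oscar} ∈ τ ✓.
  V = {[november=papa], [oscar]}: π^{-1}(V) = {november, oscar, papa} ∈ τ ✓.
Open sets in the quotient: τ_Q = {{}, {[november=papa]}, {[oscar]}, {[november=papa], [oscar]}} (4 elements).


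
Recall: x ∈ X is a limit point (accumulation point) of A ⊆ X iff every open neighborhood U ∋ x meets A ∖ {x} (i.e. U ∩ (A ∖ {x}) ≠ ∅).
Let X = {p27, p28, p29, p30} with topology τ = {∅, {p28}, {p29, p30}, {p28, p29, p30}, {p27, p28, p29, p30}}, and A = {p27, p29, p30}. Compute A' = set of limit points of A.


A' = {p27, p29, p30}

For each x ∈ X, list the open sets U ∈ τ with x ∈ U, then check whether U ∩ (A ∖ {x}) ≠ ∅ for every such U.
  x = p27: opens ∋ x are {p27, p28, p29, p30}; each meets A ∖ {p27}, so x IS a limit point.
  x = p28: open {p28} ∋ x has {p28} ∩ (A ∖ {p28}) = ∅, so x is NOT a limit point.
  x = p29: opens ∋ x are {p29, p30}, {p28, p29, p30}, {p27, p28, p29, p30}; each meets A ∖ {p29}, so x IS a limit point.
  x = p30: opens ∋ x are {p29, p30}, {p28, p29, p30}, {p27, p28, p29, p30}; each meets A ∖ {p30}, so x IS a limit point.
Collecting: A' = {p27, p29, p30}.


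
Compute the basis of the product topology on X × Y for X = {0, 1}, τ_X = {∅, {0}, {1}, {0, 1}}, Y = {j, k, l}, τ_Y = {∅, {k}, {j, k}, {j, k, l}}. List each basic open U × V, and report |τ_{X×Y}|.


Basis B = {∅ × ∅, {0} × {k}, {1} × {k}, {0} × {j, k}, {0, 1} × {k}, {1} × {j, k}, {0} × {j, k, l}, {1} × {j, k, l}, {0, 1} × {j, k}, {0, 1} × {j, k, l}}; |τ_{X×Y}| = 16.

Enumerate products U × V with U ∈ τ_X, V ∈ τ_Y (deduplicated):
  ∅ × ∅ = {} (∅)
  {0} × {k} = {(0,k)}
  {1} × {k} = {(1,k)}
  {0} × {j, k} = {(0,j), (0,k)}
  {0, 1} × {k} = {(0,k), (1,k)}
  {1} × {j, k} = {(1,j), (1,k)}
  {0} × {j, k, l} = {(0,j), (0,k), (0,l)}
  {1} × {j, k, l} = {(1,j), (1,k), (1,l)}
  {0, 1} × {j, k} = {(0,j), (0,k), (1,j), (1,k)}
  {0, 1} × {j, k, l} = {(0,j), (0,k), (0,l), (1,j), (1,k), (1,l)}
These 10 distinct sets form the basis B.
Close under arbitrary unions to get τ_{X×Y}; counting gives |τ_{X×Y}| = 16.


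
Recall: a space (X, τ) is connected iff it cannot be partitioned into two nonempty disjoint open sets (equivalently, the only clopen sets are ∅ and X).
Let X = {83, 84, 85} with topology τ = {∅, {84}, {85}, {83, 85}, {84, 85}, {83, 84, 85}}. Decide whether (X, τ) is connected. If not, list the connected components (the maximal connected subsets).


(X, τ) is disconnected; components = [{84}, {83, 85}].

Find clopen sets (U ∈ τ with X ∖ U ∈ τ):
  U = ∅, X ∖ U = {83, 84, 85} — both open, so U is clopen.
  U = {84}, X ∖ U = {83, 85} — both open, so U is clopen.
  U = {83, 85}, X ∖ U = {84} — both open, so U is clopen.
  U = {83, 84, 85}, X ∖ U = ∅ — both open, so U is clopen.
Nontrivial clopen(s) exist: e.g. {84}. So (X, τ) is disconnected.
Compute connected components by grouping points that agree on all clopens:
  component: {84}
  component: {83, 85}


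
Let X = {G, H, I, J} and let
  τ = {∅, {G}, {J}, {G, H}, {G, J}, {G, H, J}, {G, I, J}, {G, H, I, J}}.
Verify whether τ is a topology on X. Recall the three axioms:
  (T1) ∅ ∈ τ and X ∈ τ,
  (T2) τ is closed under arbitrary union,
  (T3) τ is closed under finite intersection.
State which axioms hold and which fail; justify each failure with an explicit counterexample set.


τ IS a topology on X.

Axiom (T1): ∅ ∈ τ? Yes; X ∈ τ? Yes.
Axiom (T2/T3): check pairwise unions and intersections of members of τ.
All pairwise intersections and unions checked — each lies in τ. Therefore τ satisfies (T1), (T2), (T3): it IS a topology on X.


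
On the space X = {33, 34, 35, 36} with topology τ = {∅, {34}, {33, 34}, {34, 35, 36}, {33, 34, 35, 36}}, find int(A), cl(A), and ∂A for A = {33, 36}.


int(A) = ∅, cl(A) = {33, 35, 36}, ∂A = {33, 35, 36}.

Closed sets in (X, τ) are complements of opens:
  closed(X, τ) = {∅, {33}, {35, 36}, {33, 35, 36}, {33, 34, 35, 36}}.
int(A) = ⋃ {U ∈ τ : U ⊆ A}. Opens contained in A: ∅.
Taking the union of these: int(A) = ∅.
cl(A) = ⋂ {C closed : A ⊆ C}. Closed sets containing A: {33, 35, 36}, {33, 34, 35, 36}.
Intersecting these: cl(A) = {33, 35, 36}.
∂A = cl(A) ∖ int(A) = {33, 35, 36} ∖ ∅ = {33, 35, 36}.


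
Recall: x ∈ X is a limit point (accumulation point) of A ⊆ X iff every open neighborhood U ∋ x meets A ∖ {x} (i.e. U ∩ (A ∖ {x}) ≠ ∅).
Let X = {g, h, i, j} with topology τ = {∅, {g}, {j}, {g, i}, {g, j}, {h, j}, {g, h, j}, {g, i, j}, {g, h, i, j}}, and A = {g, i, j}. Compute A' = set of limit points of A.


A' = {h, i}

For each x ∈ X, list the open sets U ∈ τ with x ∈ U, then check whether U ∩ (A ∖ {x}) ≠ ∅ for every such U.
  x = g: open {g} ∋ x has {g} ∩ (A ∖ {g}) = ∅, so x is NOT a limit point.
  x = h: opens ∋ x are {h, j}, {g, h, j}, {g, h, i, j}; each meets A ∖ {h}, so x IS a limit point.
  x = i: opens ∋ x are {g, i}, {g, i, j}, {g, h, i, j}; each meets A ∖ {i}, so x IS a limit point.
  x = j: open {j} ∋ x has {j} ∩ (A ∖ {j}) = ∅, so x is NOT a limit point.
Collecting: A' = {h, i}.


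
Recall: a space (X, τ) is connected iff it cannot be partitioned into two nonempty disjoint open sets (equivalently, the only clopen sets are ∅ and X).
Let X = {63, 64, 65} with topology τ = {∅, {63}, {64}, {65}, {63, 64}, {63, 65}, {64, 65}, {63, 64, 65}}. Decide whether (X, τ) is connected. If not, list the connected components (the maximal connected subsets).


(X, τ) is disconnected; components = [{63}, {64}, {65}].

Find clopen sets (U ∈ τ with X ∖ U ∈ τ):
  U = ∅, X ∖ U = {63, 64, 65} — both open, so U is clopen.
  U = {63}, X ∖ U = {64, 65} — both open, so U is clopen.
  U = {64}, X ∖ U = {63, 65} — both open, so U is clopen.
  U = {65}, X ∖ U = {63, 64} — both open, so U is clopen.
  U = {63, 64}, X ∖ U = {65} — both open, so U is clopen.
  U = {63, 65}, X ∖ U = {64} — both open, so U is clopen.
  U = {64, 65}, X ∖ U = {63} — both open, so U is clopen.
  U = {63, 64, 65}, X ∖ U = ∅ — both open, so U is clopen.
Nontrivial clopen(s) exist: e.g. {64}. So (X, τ) is disconnected.
Compute connected components by grouping points that agree on all clopens:
  component: {63}
  component: {64}
  component: {65}


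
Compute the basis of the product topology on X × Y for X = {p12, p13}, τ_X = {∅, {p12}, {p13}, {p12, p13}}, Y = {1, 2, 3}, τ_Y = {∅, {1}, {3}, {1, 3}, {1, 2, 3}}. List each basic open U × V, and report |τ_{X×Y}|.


Basis B = {∅ × ∅, {p12} × {1}, {p12} × {3}, {p13} × {1}, {p13} × {3}, {p12} × {1, 3}, {p12, p13} × {1}, {p12, p13} × {3}, {p13} × {1, 3}, {p12} × {1, 2, 3}, {p13} × {1, 2, 3}, {p12, p13} × {1, 3}, {p12, p13} × {1, 2, 3}}; |τ_{X×Y}| = 25.

Enumerate products U × V with U ∈ τ_X, V ∈ τ_Y (deduplicated):
  ∅ × ∅ = {} (∅)
  {p12} × {1} = {(p12,1)}
  {p12} × {3} = {(p12,3)}
  {p13} × {1} = {(p13,1)}
  {p13} × {3} = {(p13,3)}
  {p12} × {1, 3} = {(p12,1), (p12,3)}
  {p12, p13} × {1} = {(p12,1), (p13,1)}
  {p12, p13} × {3} = {(p12,3), (p13,3)}
  {p13} × {1, 3} = {(p13,1), (p13,3)}
  {p12} × {1, 2, 3} = {(p12,1), (p12,2), (p12,3)}
  {p13} × {1, 2, 3} = {(p13,1), (p13,2), (p13,3)}
  {p12, p13} × {1, 3} = {(p12,1), (p12,3), (p13,1), (p13,3)}
  {p12, p13} × {1, 2, 3} = {(p12,1), (p12,2), (p12,3), (p13,1), (p13,2), (p13,3)}
These 13 distinct sets form the basis B.
Close under arbitrary unions to get τ_{X×Y}; counting gives |τ_{X×Y}| = 25.


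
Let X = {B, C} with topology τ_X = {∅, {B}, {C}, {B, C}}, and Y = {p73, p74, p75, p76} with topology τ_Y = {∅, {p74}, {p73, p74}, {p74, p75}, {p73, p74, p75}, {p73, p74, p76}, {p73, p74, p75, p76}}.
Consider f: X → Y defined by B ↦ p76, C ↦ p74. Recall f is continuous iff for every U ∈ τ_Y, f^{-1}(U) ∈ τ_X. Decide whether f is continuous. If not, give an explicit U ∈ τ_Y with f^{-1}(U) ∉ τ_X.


f IS continuous.

Compute f^{-1}(U) for each U ∈ τ_Y:
  U = ∅: f^{-1}(U) = ∅ ∈ τ_X ✓.
  U = {p74}: f^{-1}(U) = {C} ∈ τ_X ✓.
  U = {p73, p74}: f^{-1}(U) = {C} ∈ τ_X ✓.
  U = {p74, p75}: f^{-1}(U) = {C} ∈ τ_X ✓.
  U = {p73, p74, p75}: f^{-1}(U) = {C} ∈ τ_X ✓.
  U = {p73, p74, p76}: f^{-1}(U) = {B, C} ∈ τ_X ✓.
  U = {p73, p74, p75, p76}: f^{-1}(U) = {B, C} ∈ τ_X ✓.
Every preimage lies in τ_X, so f IS continuous.
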